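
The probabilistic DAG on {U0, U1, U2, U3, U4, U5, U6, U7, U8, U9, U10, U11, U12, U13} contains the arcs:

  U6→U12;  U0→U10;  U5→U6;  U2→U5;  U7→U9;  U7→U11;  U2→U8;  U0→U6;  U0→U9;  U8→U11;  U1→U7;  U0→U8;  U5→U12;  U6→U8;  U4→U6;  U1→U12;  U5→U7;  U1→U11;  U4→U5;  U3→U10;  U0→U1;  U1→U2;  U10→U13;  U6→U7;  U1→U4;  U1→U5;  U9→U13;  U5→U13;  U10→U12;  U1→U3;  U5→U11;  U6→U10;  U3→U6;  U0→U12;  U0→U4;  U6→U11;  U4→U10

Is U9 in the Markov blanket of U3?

A node's Markov blanket = Pa ∪ Ch ∪ (parents of Ch other than the node itself).
Parents of U3: U1.
Children of U3: U6, U10.
Other parents of U3's children:
  parents(U6) \ {U3} = {U0, U4, U5}.
  parents(U10) \ {U3} = {U0, U4, U6}.
MB(U3) = {U0, U1, U4, U5, U6, U10}; U9 is not in this set.

No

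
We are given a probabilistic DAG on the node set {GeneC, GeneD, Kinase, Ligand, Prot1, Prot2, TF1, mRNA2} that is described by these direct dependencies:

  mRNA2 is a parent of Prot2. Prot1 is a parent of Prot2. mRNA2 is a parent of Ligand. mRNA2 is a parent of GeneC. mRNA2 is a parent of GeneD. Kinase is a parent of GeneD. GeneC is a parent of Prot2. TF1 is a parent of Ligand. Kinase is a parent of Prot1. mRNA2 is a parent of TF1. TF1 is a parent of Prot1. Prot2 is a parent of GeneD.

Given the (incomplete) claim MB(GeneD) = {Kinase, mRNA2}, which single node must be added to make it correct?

Recall MB(v) = parents ∪ children ∪ spouses, where spouses are the other parents of v's children.
GeneD's parents: Kinase, Prot2, mRNA2.
GeneD has no children.
With no children, GeneD has no spouses; the co-parent set is empty.
MB(GeneD) = {Kinase, Prot2, mRNA2}.
Comparing with the claimed set, Prot2 is missing.

Prot2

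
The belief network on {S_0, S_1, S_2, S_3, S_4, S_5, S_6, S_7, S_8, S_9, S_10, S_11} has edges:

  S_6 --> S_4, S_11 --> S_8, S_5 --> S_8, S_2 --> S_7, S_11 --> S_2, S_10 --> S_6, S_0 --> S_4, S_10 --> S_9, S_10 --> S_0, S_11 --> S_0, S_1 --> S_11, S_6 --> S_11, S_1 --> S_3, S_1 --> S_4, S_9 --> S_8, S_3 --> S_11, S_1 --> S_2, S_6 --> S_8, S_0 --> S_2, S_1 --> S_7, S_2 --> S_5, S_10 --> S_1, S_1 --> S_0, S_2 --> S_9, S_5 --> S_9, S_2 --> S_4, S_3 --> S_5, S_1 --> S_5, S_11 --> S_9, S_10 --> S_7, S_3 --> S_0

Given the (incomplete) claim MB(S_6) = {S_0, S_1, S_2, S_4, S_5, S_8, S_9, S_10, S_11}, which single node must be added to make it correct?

S_6 has parent S_10.
S_6 has children S_4, S_8, S_11.
For each child, the remaining parents (spouses of S_6):
  S_11 also has parents S_1, S_3.
  S_8 also has parents S_5, S_9, S_11.
  parents(S_4) \ {S_6} = {S_0, S_1, S_2}.
MB(S_6) = {S_0, S_1, S_2, S_3, S_4, S_5, S_8, S_9, S_10, S_11}.
Comparing with the claimed set, S_3 is missing.

S_3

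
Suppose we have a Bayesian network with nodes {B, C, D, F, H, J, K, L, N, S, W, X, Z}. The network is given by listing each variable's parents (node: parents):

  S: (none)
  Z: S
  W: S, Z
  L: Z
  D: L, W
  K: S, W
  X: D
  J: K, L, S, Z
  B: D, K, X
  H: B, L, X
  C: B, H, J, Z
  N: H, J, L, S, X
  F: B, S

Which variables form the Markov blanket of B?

{C, D, F, H, J, K, L, S, X, Z}

Parents of B: D, K, X.
Ch(B) = {C, F, H}.
Parents of each child, excluding B:
  H: L, X
  C: H, J, Z
  F: S
MB(B) = {C, D, F, H, J, K, L, S, X, Z}.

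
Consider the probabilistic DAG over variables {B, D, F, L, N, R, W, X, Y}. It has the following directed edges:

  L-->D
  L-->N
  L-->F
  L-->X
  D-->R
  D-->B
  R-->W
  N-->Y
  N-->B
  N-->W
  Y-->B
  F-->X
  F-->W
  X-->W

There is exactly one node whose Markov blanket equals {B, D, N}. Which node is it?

The target node must have every member of {B, D, N} as a parent, child, or co-parent, and no others.
Parents of Y: N; children: B; co-parents: D, N.
These exactly cover the given set, so the node is Y.

Y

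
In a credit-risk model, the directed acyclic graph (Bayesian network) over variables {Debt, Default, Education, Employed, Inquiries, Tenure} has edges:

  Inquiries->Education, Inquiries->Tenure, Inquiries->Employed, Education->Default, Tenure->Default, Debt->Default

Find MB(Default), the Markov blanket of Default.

{Debt, Education, Tenure}

Default has no children.
Parents of Default: Debt, Education, Tenure.
Default has no children, so there are no co-parents.
Taking the union gives {Debt, Education, Tenure}.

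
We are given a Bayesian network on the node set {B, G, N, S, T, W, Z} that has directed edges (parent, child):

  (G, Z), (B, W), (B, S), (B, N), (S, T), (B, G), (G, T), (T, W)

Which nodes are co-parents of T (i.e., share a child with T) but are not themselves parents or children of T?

{B}

Children of T: W.
  W: B
Excluding nodes already adjacent to T (G, S, W), the co-parent-only contribution is {B}.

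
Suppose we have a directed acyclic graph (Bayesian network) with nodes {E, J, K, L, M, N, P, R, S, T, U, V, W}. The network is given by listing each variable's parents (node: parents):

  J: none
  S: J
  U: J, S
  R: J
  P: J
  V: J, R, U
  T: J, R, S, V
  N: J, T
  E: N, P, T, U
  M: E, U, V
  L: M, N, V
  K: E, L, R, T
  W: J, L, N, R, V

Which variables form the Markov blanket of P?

A node's Markov blanket = Pa ∪ Ch ∪ (parents of Ch other than the node itself).
P's parents: J.
P's children: E.
Parents of each child, excluding P:
  E's other parents are N, T, U.
MB(P) = {E, J, N, T, U}.

{E, J, N, T, U}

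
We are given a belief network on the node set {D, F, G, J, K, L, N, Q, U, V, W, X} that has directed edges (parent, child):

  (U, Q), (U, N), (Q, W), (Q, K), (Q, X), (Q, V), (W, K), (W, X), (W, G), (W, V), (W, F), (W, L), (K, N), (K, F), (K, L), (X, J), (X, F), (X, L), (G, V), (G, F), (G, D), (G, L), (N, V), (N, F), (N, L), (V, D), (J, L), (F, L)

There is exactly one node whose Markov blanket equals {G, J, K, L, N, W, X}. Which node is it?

F

The target node must have every member of {G, J, K, L, N, W, X} as a parent, child, or co-parent, and no others.
Parents of F: G, K, N, W, X; children: L; co-parents: G, J, K, N, W, X.
These exactly cover the given set, so the node is F.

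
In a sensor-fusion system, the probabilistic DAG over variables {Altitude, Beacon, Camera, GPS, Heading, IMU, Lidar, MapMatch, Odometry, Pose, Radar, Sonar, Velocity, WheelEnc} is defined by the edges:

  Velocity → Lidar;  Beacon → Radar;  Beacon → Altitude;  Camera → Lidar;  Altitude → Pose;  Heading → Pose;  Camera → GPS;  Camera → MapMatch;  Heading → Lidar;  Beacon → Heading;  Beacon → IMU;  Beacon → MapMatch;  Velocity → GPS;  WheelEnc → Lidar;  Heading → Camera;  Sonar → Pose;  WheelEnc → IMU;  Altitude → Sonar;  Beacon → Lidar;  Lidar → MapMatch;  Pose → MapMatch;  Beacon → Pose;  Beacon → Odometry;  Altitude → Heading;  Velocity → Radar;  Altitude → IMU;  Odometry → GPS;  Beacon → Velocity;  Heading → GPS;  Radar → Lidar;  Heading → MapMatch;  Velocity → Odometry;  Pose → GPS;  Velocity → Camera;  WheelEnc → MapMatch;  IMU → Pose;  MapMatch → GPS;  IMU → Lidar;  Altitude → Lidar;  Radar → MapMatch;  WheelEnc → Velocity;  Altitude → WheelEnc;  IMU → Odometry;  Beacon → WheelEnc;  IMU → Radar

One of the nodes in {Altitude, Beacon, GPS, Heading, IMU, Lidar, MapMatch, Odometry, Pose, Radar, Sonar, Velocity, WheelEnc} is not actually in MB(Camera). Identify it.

Parents of Camera: Heading, Velocity.
Children of Camera: GPS, Lidar, MapMatch.
Co-parents of Camera (other parents of its children):
  Lidar: Altitude, Beacon, Heading, IMU, Radar, Velocity, WheelEnc
  MapMatch: Beacon, Heading, Lidar, Pose, Radar, WheelEnc
  GPS: Heading, MapMatch, Odometry, Pose, Velocity
MB(Camera) = {Altitude, Beacon, GPS, Heading, IMU, Lidar, MapMatch, Odometry, Pose, Radar, Velocity, WheelEnc}.
Sonar is neither a parent, child, nor co-parent of Camera, so it does not belong.

Sonar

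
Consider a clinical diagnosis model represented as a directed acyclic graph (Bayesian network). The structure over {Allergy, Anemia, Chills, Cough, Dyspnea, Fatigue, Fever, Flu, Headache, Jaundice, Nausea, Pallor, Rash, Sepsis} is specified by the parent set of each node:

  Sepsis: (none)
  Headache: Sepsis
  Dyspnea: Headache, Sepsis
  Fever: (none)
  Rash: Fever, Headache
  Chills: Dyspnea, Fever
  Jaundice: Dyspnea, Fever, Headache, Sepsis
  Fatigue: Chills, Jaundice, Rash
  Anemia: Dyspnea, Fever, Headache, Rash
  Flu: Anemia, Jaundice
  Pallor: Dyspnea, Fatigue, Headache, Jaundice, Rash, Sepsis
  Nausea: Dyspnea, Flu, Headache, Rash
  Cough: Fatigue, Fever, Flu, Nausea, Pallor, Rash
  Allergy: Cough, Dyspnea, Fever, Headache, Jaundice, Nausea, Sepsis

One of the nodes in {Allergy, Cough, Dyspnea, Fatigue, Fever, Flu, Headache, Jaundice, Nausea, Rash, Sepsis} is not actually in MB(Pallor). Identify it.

Pallor has parents Dyspnea, Fatigue, Headache, Jaundice, Rash, Sepsis.
Pallor's children: Cough.
Parents of each child, excluding Pallor:
  Cough also has parents Fatigue, Fever, Flu, Nausea, Rash.
MB(Pallor) = {Cough, Dyspnea, Fatigue, Fever, Flu, Headache, Jaundice, Nausea, Rash, Sepsis}.
Allergy is neither a parent, child, nor co-parent of Pallor, so it does not belong.

Allergy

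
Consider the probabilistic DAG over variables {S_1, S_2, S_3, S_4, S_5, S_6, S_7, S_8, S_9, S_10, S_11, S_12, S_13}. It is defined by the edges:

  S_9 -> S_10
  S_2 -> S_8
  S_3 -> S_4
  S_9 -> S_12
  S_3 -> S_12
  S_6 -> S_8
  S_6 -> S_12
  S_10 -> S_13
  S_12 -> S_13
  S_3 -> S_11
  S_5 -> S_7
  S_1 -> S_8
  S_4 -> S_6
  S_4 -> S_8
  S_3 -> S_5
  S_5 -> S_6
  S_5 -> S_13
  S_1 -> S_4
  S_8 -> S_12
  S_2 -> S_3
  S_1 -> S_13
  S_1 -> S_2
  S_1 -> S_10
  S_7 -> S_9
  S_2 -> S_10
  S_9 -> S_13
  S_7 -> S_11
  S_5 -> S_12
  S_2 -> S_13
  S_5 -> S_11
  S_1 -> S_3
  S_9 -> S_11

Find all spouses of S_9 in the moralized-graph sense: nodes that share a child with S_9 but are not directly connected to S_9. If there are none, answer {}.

Children of S_9: S_10, S_11, S_12, S_13.
  S_10: S_1, S_2
  S_11: S_3, S_5, S_7
  S_12: S_3, S_5, S_6, S_8
  S_13: S_1, S_2, S_5, S_10, S_12
Excluding nodes already adjacent to S_9 (S_7, S_10, S_11, S_12, S_13), the co-parent-only contribution is {S_1, S_2, S_3, S_5, S_6, S_8}.

{S_1, S_2, S_3, S_5, S_6, S_8}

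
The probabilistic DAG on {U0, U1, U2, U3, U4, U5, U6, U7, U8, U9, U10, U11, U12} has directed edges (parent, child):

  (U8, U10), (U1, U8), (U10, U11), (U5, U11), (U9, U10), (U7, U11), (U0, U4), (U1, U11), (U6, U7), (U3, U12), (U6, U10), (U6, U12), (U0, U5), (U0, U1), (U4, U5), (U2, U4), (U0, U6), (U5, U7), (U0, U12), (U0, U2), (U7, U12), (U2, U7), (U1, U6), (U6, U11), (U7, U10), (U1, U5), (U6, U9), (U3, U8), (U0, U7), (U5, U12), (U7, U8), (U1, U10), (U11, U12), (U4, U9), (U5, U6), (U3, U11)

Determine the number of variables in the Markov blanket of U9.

The Markov blanket of a node is its parents, its children, and the other parents of its children.
Pa(U9) = {U4, U6}.
U9 has child U10.
Parents of each child, excluding U9:
  parents(U10) \ {U9} = {U1, U6, U7, U8}.
MB(U9) = {U1, U4, U6, U7, U8, U10}, which has 6 nodes.

6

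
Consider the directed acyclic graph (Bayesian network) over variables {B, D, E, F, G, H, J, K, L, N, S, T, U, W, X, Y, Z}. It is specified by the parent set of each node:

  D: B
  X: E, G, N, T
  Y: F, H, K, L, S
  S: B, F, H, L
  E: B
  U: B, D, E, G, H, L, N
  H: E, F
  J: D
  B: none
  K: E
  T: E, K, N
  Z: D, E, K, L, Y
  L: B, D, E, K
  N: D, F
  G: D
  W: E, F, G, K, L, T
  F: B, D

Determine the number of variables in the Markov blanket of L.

14

L's parents: B, D, E, K.
Ch(L) = {S, U, W, Y, Z}.
Parents of each child, excluding L:
  S's other parents are B, F, H.
  parents(U) \ {L} = {B, D, E, G, H, N}.
  parents(W) \ {L} = {E, F, G, K, T}.
  Y also has parents F, H, K, S.
  Z also has parents D, E, K, Y.
MB(L) = {B, D, E, F, G, H, K, N, S, T, U, W, Y, Z}, which has 14 nodes.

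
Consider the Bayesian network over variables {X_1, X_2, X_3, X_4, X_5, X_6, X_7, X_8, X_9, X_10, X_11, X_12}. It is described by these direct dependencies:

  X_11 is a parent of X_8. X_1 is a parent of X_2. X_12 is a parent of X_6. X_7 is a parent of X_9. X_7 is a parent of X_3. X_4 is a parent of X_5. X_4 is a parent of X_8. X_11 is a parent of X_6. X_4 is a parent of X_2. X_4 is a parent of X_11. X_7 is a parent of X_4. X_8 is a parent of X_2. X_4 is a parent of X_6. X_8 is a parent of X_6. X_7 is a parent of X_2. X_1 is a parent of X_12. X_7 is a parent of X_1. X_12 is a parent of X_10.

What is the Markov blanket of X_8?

{X_1, X_2, X_4, X_6, X_7, X_11, X_12}

A node's Markov blanket = Pa ∪ Ch ∪ (parents of Ch other than the node itself).
X_8's parents: X_4, X_11.
X_8's children: X_2, X_6.
For each child, the remaining parents (spouses of X_8):
  X_2 also has parents X_1, X_4, X_7.
  X_6's other parents are X_4, X_11, X_12.
MB(X_8) = {X_1, X_2, X_4, X_6, X_7, X_11, X_12}.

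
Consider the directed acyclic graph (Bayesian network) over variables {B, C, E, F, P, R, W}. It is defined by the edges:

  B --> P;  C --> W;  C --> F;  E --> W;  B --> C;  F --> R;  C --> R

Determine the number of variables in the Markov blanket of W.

2

A node's Markov blanket = Pa ∪ Ch ∪ (parents of Ch other than the node itself).
Parents of W: C, E.
Ch(W) = {}.
With no children, W has no spouses; the co-parent set is empty.
MB(W) = {C, E}, which has 2 nodes.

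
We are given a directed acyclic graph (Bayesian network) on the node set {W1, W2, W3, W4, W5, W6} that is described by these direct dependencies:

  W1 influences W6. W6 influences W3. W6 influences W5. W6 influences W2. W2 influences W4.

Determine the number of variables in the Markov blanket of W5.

W5 has parent W6.
Children of W5: none.
With no children, W5 has no spouses; the co-parent set is empty.
MB(W5) = {W6}, which has 1 node.

1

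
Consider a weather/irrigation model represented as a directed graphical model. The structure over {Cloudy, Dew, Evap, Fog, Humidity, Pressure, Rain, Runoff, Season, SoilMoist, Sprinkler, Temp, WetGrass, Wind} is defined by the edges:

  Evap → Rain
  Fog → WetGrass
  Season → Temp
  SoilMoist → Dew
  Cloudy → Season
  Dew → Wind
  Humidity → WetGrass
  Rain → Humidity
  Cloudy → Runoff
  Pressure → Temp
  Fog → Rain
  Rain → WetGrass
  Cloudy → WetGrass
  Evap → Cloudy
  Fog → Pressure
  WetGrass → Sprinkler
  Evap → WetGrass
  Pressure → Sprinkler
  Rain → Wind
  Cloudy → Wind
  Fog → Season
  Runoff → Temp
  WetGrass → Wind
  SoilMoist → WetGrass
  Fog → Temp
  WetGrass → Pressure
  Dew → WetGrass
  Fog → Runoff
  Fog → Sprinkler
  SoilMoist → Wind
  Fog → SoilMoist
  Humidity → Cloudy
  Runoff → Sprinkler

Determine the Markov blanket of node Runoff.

Runoff has children Sprinkler, Temp.
Runoff has parents Cloudy, Fog.
Co-parents of Runoff (other parents of its children):
  Sprinkler: Fog, Pressure, WetGrass
  Temp: Fog, Pressure, Season
MB(Runoff) = {Cloudy, Fog, Pressure, Season, Sprinkler, Temp, WetGrass}.

{Cloudy, Fog, Pressure, Season, Sprinkler, Temp, WetGrass}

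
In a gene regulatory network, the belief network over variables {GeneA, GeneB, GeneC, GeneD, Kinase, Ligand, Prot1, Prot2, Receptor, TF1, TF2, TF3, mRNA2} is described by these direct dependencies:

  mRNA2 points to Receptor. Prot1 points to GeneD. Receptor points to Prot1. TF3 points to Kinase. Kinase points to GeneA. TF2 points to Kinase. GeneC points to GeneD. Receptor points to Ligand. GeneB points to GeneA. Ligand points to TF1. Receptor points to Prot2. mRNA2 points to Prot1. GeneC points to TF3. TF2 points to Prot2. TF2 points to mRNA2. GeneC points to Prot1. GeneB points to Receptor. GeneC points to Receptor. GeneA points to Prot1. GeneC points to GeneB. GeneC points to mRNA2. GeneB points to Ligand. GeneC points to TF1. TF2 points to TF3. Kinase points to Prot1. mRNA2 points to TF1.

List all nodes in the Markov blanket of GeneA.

By definition, MB(GeneA) is built from GeneA's parents, GeneA's children, and the co-parents of GeneA.
Parents of GeneA: GeneB, Kinase.
Ch(GeneA) = {Prot1}.
Parents of each child, excluding GeneA:
  Prot1: GeneC, Kinase, Receptor, mRNA2
MB(GeneA) = {GeneB, GeneC, Kinase, Prot1, Receptor, mRNA2}.

{GeneB, GeneC, Kinase, Prot1, Receptor, mRNA2}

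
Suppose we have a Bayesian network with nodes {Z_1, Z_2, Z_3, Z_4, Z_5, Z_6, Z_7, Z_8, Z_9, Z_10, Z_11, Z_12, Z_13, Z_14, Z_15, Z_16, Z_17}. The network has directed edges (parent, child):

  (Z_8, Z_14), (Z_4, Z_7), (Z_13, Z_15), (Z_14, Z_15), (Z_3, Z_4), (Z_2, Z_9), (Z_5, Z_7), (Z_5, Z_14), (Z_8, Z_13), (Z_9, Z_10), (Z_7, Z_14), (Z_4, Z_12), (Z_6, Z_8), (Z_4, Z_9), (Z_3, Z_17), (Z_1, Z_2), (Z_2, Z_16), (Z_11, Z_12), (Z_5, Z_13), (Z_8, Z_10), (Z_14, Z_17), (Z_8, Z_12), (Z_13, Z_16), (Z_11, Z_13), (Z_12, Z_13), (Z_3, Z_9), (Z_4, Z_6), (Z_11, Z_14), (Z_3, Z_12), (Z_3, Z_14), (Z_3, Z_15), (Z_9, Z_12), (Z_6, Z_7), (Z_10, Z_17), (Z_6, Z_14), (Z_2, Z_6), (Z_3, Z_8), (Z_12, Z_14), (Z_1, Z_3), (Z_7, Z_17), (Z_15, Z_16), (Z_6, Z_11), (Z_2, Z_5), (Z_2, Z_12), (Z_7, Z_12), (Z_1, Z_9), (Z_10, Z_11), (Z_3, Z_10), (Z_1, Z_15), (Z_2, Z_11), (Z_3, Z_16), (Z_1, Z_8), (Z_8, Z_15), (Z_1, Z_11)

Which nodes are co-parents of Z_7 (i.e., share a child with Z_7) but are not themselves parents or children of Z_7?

Children of Z_7: Z_12, Z_14, Z_17.
  Z_12: Z_2, Z_3, Z_4, Z_8, Z_9, Z_11
  Z_14: Z_3, Z_5, Z_6, Z_8, Z_11, Z_12
  Z_17: Z_3, Z_10, Z_14
Excluding nodes already adjacent to Z_7 (Z_4, Z_5, Z_6, Z_12, Z_14, Z_17), the co-parent-only contribution is {Z_2, Z_3, Z_8, Z_9, Z_10, Z_11}.

{Z_2, Z_3, Z_8, Z_9, Z_10, Z_11}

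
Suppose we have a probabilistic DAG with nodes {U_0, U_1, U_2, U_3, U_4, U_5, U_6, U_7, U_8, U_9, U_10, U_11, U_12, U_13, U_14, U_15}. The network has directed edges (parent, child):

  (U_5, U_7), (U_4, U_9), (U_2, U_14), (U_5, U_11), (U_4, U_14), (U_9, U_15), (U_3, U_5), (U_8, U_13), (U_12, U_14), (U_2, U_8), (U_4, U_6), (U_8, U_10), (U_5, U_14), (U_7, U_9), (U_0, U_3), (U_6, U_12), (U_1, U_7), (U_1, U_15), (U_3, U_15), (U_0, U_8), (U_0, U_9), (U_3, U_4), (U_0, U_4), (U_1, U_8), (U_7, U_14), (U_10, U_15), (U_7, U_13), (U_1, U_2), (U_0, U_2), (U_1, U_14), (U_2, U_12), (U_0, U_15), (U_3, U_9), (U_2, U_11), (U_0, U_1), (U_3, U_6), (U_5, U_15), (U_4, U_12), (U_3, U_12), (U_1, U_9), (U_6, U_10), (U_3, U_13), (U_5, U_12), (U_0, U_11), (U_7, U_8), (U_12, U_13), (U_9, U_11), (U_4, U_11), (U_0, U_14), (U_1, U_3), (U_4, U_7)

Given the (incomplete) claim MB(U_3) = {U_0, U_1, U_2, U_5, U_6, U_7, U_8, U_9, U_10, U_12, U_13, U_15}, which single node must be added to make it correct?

U_3 has parents U_0, U_1.
U_3's children: U_4, U_5, U_6, U_9, U_12, U_13, U_15.
Parents of each child, excluding U_3:
  U_4 also has parent U_0.
  U_5: no additional parents.
  parents(U_6) \ {U_3} = {U_4}.
  U_9's other parents are U_0, U_1, U_4, U_7.
  U_12's other parents are U_2, U_4, U_5, U_6.
  parents(U_13) \ {U_3} = {U_7, U_8, U_12}.
  U_15's other parents are U_0, U_1, U_5, U_9, U_10.
MB(U_3) = {U_0, U_1, U_2, U_4, U_5, U_6, U_7, U_8, U_9, U_10, U_12, U_13, U_15}.
Comparing with the claimed set, U_4 is missing.

U_4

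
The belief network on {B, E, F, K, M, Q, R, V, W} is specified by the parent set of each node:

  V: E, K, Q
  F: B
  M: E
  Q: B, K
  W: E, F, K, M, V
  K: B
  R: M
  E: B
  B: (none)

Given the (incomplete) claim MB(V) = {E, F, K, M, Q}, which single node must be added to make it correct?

The Markov blanket of a node is its parents, its children, and the other parents of its children.
V's children: W.
Pa(V) = {E, K, Q}.
Parents of each child, excluding V:
  parents(W) \ {V} = {E, F, K, M}.
MB(V) = {E, F, K, M, Q, W}.
Comparing with the claimed set, W is missing.

W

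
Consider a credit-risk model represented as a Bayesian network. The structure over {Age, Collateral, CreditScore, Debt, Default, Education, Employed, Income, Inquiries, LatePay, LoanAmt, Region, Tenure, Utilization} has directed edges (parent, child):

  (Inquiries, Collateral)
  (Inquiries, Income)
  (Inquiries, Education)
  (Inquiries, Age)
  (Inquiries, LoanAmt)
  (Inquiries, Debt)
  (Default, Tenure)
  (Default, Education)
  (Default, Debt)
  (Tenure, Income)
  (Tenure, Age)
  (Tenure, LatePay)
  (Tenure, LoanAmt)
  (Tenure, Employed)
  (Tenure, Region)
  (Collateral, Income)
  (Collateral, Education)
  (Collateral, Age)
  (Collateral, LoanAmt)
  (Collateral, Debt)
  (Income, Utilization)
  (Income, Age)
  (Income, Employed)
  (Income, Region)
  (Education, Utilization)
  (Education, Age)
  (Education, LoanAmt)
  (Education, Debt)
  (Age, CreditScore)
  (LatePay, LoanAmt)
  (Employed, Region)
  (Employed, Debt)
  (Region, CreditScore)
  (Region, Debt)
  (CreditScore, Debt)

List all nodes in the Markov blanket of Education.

Education's children: Age, Debt, LoanAmt, Utilization.
Pa(Education) = {Collateral, Default, Inquiries}.
Other parents of Education's children:
  Utilization: Income
  Age: Collateral, Income, Inquiries, Tenure
  LoanAmt: Collateral, Inquiries, LatePay, Tenure
  Debt: Collateral, CreditScore, Default, Employed, Inquiries, Region
Union: {Collateral, Default, Inquiries} ∪ {Age, Debt, LoanAmt, Utilization} ∪ {Collateral, CreditScore, Default, Employed, Income, Inquiries, LatePay, Region, Tenure} = {Age, Collateral, CreditScore, Debt, Default, Employed, Income, Inquiries, LatePay, LoanAmt, Region, Tenure, Utilization}.

{Age, Collateral, CreditScore, Debt, Default, Employed, Income, Inquiries, LatePay, LoanAmt, Region, Tenure, Utilization}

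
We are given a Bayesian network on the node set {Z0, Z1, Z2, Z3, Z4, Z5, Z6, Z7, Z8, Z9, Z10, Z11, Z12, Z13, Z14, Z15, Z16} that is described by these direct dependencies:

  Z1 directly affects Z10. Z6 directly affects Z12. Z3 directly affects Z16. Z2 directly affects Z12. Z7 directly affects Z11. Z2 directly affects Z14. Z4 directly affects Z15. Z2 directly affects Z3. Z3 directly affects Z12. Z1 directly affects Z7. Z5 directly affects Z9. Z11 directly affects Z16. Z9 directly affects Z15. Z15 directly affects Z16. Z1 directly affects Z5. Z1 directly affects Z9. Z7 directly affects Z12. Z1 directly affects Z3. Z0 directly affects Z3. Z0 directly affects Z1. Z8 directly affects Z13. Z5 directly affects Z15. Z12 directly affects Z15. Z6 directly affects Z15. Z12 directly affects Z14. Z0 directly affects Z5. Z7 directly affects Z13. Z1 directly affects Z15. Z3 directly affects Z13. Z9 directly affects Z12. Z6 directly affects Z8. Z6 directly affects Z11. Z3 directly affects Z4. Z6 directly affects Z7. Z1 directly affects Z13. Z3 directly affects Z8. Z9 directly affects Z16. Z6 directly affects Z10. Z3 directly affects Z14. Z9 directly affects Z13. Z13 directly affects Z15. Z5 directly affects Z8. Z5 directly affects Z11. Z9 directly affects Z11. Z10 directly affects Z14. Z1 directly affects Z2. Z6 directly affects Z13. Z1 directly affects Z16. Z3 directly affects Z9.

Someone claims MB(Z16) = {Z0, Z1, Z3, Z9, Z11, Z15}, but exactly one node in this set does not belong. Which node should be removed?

Z0

Z16 has parents Z1, Z3, Z9, Z11, Z15.
Z16 has no children.
Z16 has no children, so there are no co-parents.
MB(Z16) = {Z1, Z3, Z9, Z11, Z15}.
Z0 is neither a parent, child, nor co-parent of Z16, so it does not belong.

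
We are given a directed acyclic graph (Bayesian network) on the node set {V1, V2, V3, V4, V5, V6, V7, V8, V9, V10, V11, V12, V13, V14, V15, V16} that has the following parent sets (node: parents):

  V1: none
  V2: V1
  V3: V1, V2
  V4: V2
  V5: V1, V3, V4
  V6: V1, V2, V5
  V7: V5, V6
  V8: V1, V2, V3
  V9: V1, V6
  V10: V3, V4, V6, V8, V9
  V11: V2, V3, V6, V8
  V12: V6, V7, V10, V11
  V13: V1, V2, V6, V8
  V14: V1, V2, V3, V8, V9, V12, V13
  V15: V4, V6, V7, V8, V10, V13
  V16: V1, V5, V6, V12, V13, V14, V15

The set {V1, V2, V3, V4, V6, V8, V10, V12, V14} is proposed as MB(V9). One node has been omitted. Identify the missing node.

By definition, MB(V9) is built from V9's parents, V9's children, and the co-parents of V9.
V9 has children V10, V14.
V9 has parents V1, V6.
Parents of each child, excluding V9:
  V10's other parents are V3, V4, V6, V8.
  V14's other parents are V1, V2, V3, V8, V12, V13.
MB(V9) = {V1, V2, V3, V4, V6, V8, V10, V12, V13, V14}.
Comparing with the claimed set, V13 is missing.

V13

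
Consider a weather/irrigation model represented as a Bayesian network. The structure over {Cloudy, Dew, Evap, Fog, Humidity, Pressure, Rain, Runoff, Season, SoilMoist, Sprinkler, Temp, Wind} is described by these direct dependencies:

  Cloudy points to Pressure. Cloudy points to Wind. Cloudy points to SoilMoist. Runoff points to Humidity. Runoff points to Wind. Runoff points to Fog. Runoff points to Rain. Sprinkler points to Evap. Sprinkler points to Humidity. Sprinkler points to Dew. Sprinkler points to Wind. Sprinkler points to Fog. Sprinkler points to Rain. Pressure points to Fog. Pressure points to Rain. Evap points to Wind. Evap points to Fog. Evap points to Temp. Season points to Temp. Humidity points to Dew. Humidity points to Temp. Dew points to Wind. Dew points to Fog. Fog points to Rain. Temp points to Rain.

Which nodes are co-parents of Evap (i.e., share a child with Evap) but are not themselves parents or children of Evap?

Children of Evap: Fog, Temp, Wind.
  Wind also has parents Cloudy, Dew, Runoff, Sprinkler.
  Fog also has parents Dew, Pressure, Runoff, Sprinkler.
  Temp also has parents Humidity, Season.
Excluding nodes already adjacent to Evap (Fog, Sprinkler, Temp, Wind), the co-parent-only contribution is {Cloudy, Dew, Humidity, Pressure, Runoff, Season}.

{Cloudy, Dew, Humidity, Pressure, Runoff, Season}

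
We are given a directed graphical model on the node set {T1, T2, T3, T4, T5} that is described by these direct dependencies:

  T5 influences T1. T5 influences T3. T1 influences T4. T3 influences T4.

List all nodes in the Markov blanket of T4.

{T1, T3}

The Markov blanket of a node is its parents, its children, and the other parents of its children.
T4 has parents T1, T3.
T4's children: none.
With no children, T4 has no spouses; the co-parent set is empty.
So the Markov blanket of T4 is {T1, T3}.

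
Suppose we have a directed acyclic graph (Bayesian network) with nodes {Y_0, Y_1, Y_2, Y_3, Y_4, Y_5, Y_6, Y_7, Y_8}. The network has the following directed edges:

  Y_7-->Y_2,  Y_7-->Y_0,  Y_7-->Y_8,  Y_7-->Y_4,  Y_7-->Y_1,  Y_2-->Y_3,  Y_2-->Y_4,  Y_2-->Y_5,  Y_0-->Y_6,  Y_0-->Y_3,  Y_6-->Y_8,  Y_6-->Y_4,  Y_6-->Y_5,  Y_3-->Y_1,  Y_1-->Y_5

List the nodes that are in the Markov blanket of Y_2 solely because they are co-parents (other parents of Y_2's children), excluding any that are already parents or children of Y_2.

{Y_0, Y_1, Y_6}

Children of Y_2: Y_3, Y_4, Y_5.
  Y_3's other parent is Y_0.
  parents(Y_4) \ {Y_2} = {Y_6, Y_7}.
  parents(Y_5) \ {Y_2} = {Y_1, Y_6}.
Excluding nodes already adjacent to Y_2 (Y_3, Y_4, Y_5, Y_7), the co-parent-only contribution is {Y_0, Y_1, Y_6}.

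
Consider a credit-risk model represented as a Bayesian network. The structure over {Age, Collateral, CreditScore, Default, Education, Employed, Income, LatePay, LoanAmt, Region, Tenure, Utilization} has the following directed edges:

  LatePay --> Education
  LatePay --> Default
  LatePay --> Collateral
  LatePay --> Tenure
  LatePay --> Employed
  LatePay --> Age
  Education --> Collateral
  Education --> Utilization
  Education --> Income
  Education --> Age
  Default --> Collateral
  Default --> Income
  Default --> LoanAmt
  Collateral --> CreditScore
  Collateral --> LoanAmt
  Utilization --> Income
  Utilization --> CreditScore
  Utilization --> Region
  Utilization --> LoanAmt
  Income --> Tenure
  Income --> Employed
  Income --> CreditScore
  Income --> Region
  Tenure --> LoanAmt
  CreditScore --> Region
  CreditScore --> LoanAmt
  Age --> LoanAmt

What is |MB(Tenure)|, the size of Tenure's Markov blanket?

Recall MB(v) = parents ∪ children ∪ spouses, where spouses are the other parents of v's children.
Tenure's children: LoanAmt.
Tenure's parents: Income, LatePay.
Parents of each child, excluding Tenure:
  parents(LoanAmt) \ {Tenure} = {Age, Collateral, CreditScore, Default, Utilization}.
MB(Tenure) = {Age, Collateral, CreditScore, Default, Income, LatePay, LoanAmt, Utilization}, which has 8 nodes.

8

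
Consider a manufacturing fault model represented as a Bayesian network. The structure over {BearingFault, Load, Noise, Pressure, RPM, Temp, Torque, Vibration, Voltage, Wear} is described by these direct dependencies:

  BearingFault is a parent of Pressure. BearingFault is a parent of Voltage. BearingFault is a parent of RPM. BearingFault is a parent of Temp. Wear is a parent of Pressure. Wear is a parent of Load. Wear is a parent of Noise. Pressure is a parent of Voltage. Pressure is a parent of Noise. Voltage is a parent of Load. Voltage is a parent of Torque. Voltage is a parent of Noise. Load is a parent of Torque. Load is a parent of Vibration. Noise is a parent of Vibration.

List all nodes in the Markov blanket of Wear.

{BearingFault, Load, Noise, Pressure, Voltage}

Wear has children Load, Noise, Pressure.
Wear's parents: none.
Other parents of Wear's children:
  parents(Pressure) \ {Wear} = {BearingFault}.
  parents(Load) \ {Wear} = {Voltage}.
  parents(Noise) \ {Wear} = {Pressure, Voltage}.
MB(Wear) = {BearingFault, Load, Noise, Pressure, Voltage}.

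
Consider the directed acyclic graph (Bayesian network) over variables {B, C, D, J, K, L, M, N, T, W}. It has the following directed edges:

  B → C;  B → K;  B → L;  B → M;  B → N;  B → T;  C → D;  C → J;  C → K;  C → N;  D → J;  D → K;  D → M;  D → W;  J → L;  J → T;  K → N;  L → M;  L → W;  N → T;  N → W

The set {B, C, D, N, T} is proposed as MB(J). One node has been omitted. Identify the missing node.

By definition, MB(J) is built from J's parents, J's children, and the co-parents of J.
Pa(J) = {C, D}.
J has children L, T.
Other parents of J's children:
  L also has parent B.
  parents(T) \ {J} = {B, N}.
MB(J) = {B, C, D, L, N, T}.
Comparing with the claimed set, L is missing.

L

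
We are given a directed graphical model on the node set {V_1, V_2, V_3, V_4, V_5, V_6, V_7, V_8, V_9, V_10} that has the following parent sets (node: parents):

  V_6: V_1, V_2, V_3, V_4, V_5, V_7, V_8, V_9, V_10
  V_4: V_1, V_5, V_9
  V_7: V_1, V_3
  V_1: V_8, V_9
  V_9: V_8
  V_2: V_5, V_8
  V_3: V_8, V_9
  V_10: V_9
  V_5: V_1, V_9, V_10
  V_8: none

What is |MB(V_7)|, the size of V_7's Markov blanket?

9

Children of V_7: V_6.
Parents of V_7: V_1, V_3.
Parents of each child, excluding V_7:
  parents(V_6) \ {V_7} = {V_1, V_2, V_3, V_4, V_5, V_8, V_9, V_10}.
MB(V_7) = {V_1, V_2, V_3, V_4, V_5, V_6, V_8, V_9, V_10}, which has 9 nodes.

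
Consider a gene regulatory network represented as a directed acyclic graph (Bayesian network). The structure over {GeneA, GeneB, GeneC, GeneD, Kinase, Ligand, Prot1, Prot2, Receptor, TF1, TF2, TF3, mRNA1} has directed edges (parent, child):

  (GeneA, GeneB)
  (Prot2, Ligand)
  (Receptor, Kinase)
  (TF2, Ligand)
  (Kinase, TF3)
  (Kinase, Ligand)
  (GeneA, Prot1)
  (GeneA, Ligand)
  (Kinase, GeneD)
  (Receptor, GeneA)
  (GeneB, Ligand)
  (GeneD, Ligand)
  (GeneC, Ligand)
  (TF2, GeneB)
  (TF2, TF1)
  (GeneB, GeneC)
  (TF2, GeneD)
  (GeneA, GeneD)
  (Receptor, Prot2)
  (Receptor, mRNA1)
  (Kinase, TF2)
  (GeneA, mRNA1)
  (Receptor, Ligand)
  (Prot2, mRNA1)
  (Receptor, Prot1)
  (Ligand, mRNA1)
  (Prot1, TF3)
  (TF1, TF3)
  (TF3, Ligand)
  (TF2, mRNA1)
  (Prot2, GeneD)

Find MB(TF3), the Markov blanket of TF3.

{GeneA, GeneB, GeneC, GeneD, Kinase, Ligand, Prot1, Prot2, Receptor, TF1, TF2}

By definition, MB(TF3) is built from TF3's parents, TF3's children, and the co-parents of TF3.
TF3 has parents Kinase, Prot1, TF1.
Ch(TF3) = {Ligand}.
Parents of each child, excluding TF3:
  Ligand's other parents are GeneA, GeneB, GeneC, GeneD, Kinase, Prot2, Receptor, TF2.
So the Markov blanket of TF3 is {GeneA, GeneB, GeneC, GeneD, Kinase, Ligand, Prot1, Prot2, Receptor, TF1, TF2}.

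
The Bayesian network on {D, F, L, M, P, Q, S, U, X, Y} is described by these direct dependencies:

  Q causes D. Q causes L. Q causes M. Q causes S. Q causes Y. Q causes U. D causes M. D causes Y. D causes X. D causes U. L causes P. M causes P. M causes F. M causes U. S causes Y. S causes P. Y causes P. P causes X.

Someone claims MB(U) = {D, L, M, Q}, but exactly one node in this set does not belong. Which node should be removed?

The Markov blanket of a node is its parents, its children, and the other parents of its children.
Parents of U: D, M, Q.
U's children: none.
With no children, U has no spouses; the co-parent set is empty.
MB(U) = {D, M, Q}.
L is neither a parent, child, nor co-parent of U, so it does not belong.

L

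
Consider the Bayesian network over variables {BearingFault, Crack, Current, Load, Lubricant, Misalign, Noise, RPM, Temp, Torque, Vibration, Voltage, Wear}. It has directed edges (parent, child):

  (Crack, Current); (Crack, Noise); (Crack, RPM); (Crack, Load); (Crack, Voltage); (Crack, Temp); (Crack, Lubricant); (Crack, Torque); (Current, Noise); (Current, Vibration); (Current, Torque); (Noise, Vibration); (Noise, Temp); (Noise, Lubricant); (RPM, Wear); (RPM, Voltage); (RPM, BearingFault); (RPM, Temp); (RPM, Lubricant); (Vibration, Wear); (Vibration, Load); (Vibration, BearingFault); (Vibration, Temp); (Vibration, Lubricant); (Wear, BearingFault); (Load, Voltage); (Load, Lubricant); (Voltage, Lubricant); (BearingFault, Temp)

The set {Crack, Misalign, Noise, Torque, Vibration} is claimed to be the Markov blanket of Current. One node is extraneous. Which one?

By definition, MB(Current) is built from Current's parents, Current's children, and the co-parents of Current.
Current's parents: Crack.
Current's children: Noise, Torque, Vibration.
Other parents of Current's children:
  parents(Noise) \ {Current} = {Crack}.
  parents(Vibration) \ {Current} = {Noise}.
  Torque's other parent is Crack.
MB(Current) = {Crack, Noise, Torque, Vibration}.
Misalign is neither a parent, child, nor co-parent of Current, so it does not belong.

Misalign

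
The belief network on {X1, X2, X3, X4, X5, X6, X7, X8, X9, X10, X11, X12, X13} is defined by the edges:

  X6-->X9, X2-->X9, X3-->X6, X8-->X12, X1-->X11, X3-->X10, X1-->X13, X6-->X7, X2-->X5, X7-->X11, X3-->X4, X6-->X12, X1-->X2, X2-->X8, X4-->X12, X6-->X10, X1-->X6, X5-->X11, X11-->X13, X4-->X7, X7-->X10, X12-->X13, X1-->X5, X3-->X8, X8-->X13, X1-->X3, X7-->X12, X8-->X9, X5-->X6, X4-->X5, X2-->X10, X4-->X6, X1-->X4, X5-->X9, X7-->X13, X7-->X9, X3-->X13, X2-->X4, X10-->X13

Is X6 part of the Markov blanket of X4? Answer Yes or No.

X6 is a child of X4.
So X6 ∈ MB(X4).

Yes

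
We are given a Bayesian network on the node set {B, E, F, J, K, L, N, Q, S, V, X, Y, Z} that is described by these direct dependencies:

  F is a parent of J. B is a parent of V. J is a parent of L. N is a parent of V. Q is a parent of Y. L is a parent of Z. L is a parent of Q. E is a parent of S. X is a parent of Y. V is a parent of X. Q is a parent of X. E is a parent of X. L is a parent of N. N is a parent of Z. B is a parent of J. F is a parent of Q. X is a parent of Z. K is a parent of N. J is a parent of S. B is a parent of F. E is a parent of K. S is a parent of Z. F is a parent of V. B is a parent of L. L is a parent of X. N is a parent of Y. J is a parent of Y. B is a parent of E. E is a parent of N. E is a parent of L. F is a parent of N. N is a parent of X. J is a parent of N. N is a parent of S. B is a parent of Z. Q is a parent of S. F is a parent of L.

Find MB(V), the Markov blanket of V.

{B, E, F, L, N, Q, X}

V has parents B, F, N.
Children of V: X.
For each child, the remaining parents (spouses of V):
  X: E, L, N, Q
So the Markov blanket of V is {B, E, F, L, N, Q, X}.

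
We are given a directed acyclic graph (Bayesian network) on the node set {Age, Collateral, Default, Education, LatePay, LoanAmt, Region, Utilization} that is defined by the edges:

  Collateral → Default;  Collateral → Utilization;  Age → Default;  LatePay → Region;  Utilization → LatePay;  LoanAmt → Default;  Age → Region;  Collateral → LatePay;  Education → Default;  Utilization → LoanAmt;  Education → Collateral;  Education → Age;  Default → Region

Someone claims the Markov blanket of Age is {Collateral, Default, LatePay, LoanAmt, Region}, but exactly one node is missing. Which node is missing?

Education

The Markov blanket of a node is its parents, its children, and the other parents of its children.
Age has parent Education.
Children of Age: Default, Region.
Other parents of Age's children:
  parents(Default) \ {Age} = {Collateral, Education, LoanAmt}.
  Region also has parents Default, LatePay.
MB(Age) = {Collateral, Default, Education, LatePay, LoanAmt, Region}.
Comparing with the claimed set, Education is missing.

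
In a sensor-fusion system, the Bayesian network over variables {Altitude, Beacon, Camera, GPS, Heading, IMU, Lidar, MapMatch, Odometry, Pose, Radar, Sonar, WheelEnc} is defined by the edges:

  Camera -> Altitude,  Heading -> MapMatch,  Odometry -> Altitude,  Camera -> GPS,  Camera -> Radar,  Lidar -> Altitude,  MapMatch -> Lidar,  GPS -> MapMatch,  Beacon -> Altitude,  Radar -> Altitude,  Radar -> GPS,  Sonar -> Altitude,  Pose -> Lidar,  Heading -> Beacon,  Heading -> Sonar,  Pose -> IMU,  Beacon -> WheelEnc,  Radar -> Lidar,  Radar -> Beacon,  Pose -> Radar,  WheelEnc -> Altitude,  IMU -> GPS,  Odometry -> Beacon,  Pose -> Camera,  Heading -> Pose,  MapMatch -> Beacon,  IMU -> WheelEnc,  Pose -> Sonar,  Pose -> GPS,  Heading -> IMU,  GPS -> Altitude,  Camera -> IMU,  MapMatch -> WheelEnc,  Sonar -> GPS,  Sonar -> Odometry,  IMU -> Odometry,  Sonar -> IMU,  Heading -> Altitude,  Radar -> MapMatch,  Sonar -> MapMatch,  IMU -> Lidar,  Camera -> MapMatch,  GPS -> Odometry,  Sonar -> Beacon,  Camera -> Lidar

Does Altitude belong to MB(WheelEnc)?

Altitude is a child of WheelEnc.
So Altitude ∈ MB(WheelEnc).

Yes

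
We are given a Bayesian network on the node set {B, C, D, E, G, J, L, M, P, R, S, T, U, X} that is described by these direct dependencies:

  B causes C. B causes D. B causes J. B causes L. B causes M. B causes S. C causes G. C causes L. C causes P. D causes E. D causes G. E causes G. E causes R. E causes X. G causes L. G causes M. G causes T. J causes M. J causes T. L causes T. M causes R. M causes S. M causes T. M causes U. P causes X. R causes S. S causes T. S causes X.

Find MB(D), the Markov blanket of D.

{B, C, E, G}

D has parent B.
Ch(D) = {E, G}.
Co-parents of D (other parents of its children):
  E: —
  G: C, E
So the Markov blanket of D is {B, C, E, G}.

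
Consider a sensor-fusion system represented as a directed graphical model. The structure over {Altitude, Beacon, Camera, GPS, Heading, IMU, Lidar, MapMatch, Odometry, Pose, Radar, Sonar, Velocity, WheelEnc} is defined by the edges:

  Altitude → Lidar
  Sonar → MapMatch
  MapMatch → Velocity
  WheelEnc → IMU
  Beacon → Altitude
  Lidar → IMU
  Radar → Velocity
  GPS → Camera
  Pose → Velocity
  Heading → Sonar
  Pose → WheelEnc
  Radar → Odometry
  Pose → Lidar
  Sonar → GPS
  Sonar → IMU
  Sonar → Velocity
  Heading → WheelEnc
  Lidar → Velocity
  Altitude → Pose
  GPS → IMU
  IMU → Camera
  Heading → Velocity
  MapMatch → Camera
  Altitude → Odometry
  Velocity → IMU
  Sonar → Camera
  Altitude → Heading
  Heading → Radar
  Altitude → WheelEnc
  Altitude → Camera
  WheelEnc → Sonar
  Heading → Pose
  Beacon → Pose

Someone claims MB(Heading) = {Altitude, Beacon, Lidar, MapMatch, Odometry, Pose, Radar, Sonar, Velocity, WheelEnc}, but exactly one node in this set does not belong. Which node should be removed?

The Markov blanket of a node is its parents, its children, and the other parents of its children.
Heading has children Pose, Radar, Sonar, Velocity, WheelEnc.
Heading's parents: Altitude.
Co-parents of Heading (other parents of its children):
  Pose also has parents Altitude, Beacon.
  WheelEnc's other parents are Altitude, Pose.
  Radar: no additional parents.
  Sonar also has parent WheelEnc.
  Velocity's other parents are Lidar, MapMatch, Pose, Radar, Sonar.
MB(Heading) = {Altitude, Beacon, Lidar, MapMatch, Pose, Radar, Sonar, Velocity, WheelEnc}.
Odometry is neither a parent, child, nor co-parent of Heading, so it does not belong.

Odometry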